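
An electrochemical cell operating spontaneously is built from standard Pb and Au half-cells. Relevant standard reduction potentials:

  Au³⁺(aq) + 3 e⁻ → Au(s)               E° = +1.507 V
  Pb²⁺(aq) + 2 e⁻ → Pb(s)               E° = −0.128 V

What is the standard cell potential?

Of the two couples in this cell, the one with the more positive reduction potential is reduced at the cathode: here that is Au³⁺/Au (+1.507 V); Pb²⁺/Pb (−0.128 V) is the anode.
E°cell = E°(cathode) − E°(anode) = +1.507 − (−0.128) = +1.635 V.

+1.635 V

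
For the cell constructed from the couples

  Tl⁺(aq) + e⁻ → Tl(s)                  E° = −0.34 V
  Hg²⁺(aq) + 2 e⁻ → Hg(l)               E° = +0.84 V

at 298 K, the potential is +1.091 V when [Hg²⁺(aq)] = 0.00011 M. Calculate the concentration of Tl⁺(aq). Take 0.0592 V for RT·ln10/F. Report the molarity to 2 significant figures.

0.33 M

With Hg²⁺/Hg at the cathode and Tl⁺/Tl at the anode, E°cell = +0.84 − (−0.34) = +1.18 V (n = 2).
From the Nernst equation, log Q = n(E° − E)/0.0592 = 2·(+1.18 − (+1.091))/0.0592 = 3.007.
Balancing electrons gives Hg²⁺(aq) + 2 Tl(s) → Hg(l) + 2 Tl⁺(aq); thus Q = [Tl⁺(aq)]^2 / [Hg²⁺(aq)].
Isolating [Tl⁺(aq)] in Q = 10^{3.007} yields log [Tl⁺(aq)] = −0.476, i.e. 0.33 M.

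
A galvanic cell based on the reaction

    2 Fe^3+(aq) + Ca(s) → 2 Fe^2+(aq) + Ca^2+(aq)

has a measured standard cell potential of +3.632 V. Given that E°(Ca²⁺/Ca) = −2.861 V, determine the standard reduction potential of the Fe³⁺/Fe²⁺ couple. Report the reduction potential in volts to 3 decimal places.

In the reaction as written the Fe³⁺/Fe²⁺ couple is reduced (cathode) and Ca²⁺/Ca is oxidized (anode), so E°cell = E°(Fe³⁺/Fe²⁺) − E°(Ca²⁺/Ca).
E°(Fe³⁺/Fe²⁺) = E°cell + E°(anode) = +3.632 + (−2.861) = +0.771 V.

+0.771 V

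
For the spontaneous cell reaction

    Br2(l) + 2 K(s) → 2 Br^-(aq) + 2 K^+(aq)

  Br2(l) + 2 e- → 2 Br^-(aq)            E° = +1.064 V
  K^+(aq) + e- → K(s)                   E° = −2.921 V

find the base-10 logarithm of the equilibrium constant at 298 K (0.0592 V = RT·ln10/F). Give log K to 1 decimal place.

log K = 134.6

The Br₂/Br⁻ couple is reduced (cathode); E°cell = +1.064 − (−2.921) = +3.985 V with n = 2.
At equilibrium E = 0, so log K = nE°cell / 0.0592 = (2)(+3.985) / 0.0592 = 134.6.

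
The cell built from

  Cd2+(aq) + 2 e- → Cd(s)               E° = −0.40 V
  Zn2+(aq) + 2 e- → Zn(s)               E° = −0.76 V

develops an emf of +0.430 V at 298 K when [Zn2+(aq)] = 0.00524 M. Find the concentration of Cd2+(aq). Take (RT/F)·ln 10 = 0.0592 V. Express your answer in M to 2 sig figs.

1.2 M

With Cd²⁺/Cd at the cathode and Zn²⁺/Zn at the anode, E°cell = −0.40 − (−0.76) = +0.36 V (n = 2).
From the Nernst equation, log Q = n(E° − E)/0.0592 = 2·(+0.36 − (+0.430))/0.0592 = −2.365.
For Cd2+(aq) + Zn(s) → Cd(s) + Zn2+(aq), the reaction quotient is Q = [Zn2+(aq)] / [Cd2+(aq)].
Isolating [Cd2+(aq)] in Q = 10^{−2.365} yields log [Cd2+(aq)] = 0.084, i.e. 1.2 M.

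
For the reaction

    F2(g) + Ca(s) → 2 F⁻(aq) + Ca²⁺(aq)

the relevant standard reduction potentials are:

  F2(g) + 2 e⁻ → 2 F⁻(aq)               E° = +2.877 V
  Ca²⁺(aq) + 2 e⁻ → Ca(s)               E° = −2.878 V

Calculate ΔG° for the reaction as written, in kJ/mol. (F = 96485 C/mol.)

In the reaction as written F2(g) is reduced, so the F₂/F⁻ couple is the cathode and Ca²⁺/Ca is the anode.
E°cell = +2.877 − (−2.878) = +5.755 V; balancing electrons gives n = 2.
ΔG° = −nFE°cell = −(2)(96485)(+5.755) J/mol = −1111 kJ/mol.

−1111 kJ/mol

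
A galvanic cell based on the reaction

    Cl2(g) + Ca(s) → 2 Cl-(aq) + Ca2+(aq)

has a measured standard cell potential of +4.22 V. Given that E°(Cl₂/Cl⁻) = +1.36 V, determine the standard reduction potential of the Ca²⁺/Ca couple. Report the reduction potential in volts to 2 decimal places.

In the reaction as written the Cl₂/Cl⁻ couple is reduced (cathode) and Ca²⁺/Ca is oxidized (anode), so E°cell = E°(Cl₂/Cl⁻) − E°(Ca²⁺/Ca).
E°(Ca²⁺/Ca) = E°(cathode) − E°cell = +1.36 − (+4.22) = −2.86 V.

−2.86 V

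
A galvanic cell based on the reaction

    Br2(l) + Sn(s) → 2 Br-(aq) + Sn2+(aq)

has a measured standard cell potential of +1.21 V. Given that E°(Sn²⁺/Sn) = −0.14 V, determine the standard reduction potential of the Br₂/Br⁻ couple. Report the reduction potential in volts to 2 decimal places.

+1.07 V

In the reaction as written the Br₂/Br⁻ couple is reduced (cathode) and Sn²⁺/Sn is oxidized (anode), so E°cell = E°(Br₂/Br⁻) − E°(Sn²⁺/Sn).
E°(Br₂/Br⁻) = E°cell + E°(anode) = +1.21 + (−0.14) = +1.07 V.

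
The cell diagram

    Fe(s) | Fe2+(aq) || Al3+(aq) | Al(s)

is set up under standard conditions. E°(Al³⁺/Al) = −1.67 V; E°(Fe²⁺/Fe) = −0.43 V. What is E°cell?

By convention the left-hand electrode in cell notation is the anode (oxidation) and the right-hand electrode is the cathode (reduction).
E°cell = E°(right) − E°(left) = −1.67 − (−0.43) = −1.24 V.
The negative sign shows that, as written, the cell would require an external voltage to drive the reaction.

−1.24 V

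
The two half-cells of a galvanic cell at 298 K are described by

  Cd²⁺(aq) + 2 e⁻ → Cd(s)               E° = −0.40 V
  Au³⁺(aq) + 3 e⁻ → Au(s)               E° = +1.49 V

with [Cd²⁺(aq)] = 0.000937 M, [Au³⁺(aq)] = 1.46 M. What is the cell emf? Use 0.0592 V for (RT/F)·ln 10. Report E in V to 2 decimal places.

+1.98 V

Au³⁺/Au is reduced (cathode, E° = +1.49 V) and Cd²⁺/Cd is oxidized (anode).
The standard potential is +1.49 − (−0.40) = +1.89 V and the balanced reaction transfers n = 6 electrons.
For the overall reaction 2 Au³⁺(aq) + 3 Cd(s) → 2 Au(s) + 3 Cd²⁺(aq), Q = [Cd²⁺(aq)]^3 / [Au³⁺(aq)]^2 = 3.86×10^−10, giving log Q = −9.413.
Applying E = E° − (RT ln10/nF)·log Q gives +1.89 − (0.0592/6)(−9.413) = +1.98 V.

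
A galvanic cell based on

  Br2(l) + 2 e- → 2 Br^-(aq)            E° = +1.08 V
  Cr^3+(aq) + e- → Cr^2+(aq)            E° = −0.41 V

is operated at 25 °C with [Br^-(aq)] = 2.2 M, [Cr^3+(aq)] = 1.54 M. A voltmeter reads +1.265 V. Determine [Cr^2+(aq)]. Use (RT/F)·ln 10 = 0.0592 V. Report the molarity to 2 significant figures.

The Br₂/Br⁻ couple has the larger reduction potential, so it is the cathode: E°cell = +1.08 − (−0.41) = +1.49 V and n = 2.
Rearranging E = E° − (0.0592/n)·log Q gives log Q = 2(+1.49 − (+1.265))/0.0592 = 7.601.
For Br2(l) + 2 Cr^2+(aq) → 2 Br^-(aq) + 2 Cr^3+(aq), the reaction quotient is Q = ([Br^-(aq)]^2·[Cr^3+(aq)]^2) / [Cr^2+(aq)]^2.
Isolating [Cr^2+(aq)] in Q = 10^{7.601} yields log [Cr^2+(aq)] = −3.271, i.e. 0.00054 M.

0.00054 M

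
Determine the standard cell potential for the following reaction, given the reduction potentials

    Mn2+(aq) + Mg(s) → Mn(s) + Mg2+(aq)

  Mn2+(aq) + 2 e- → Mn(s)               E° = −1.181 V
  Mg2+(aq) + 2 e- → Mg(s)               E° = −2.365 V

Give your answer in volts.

+1.184 V

Mn2+(aq) gains electrons, so the Mn²⁺/Mn couple is the cathode; the Mg²⁺/Mg couple is the anode.
E°cell = E°(cathode) − E°(anode) = −1.181 − (−2.365) = +1.184 V.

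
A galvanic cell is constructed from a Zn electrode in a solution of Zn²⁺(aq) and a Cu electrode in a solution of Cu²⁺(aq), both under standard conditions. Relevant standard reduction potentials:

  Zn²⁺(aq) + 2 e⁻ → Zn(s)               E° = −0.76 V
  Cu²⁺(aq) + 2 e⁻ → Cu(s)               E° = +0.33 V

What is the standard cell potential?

+1.09 V

The Cu²⁺/Cu couple has the higher E°, so Cu ion is reduced (cathode) and Zn is oxidized (anode).
E°cell = E°(cathode) − E°(anode) = +0.33 − (−0.76) = +1.09 V.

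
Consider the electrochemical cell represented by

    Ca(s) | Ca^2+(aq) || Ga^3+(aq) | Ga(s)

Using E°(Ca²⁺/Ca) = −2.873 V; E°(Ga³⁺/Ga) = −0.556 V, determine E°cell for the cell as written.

By convention the left-hand electrode in cell notation is the anode (oxidation) and the right-hand electrode is the cathode (reduction).
E°cell = E°(right) − E°(left) = −0.556 − (−2.873) = +2.317 V.

+2.317 V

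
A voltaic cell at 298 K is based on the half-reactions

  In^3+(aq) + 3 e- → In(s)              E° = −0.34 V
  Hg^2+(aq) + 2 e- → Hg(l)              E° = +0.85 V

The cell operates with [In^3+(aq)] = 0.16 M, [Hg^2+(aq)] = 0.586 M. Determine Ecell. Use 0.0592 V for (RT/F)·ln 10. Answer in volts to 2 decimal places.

Since E°(Hg²⁺/Hg) > E°(In³⁺/In), Hg²⁺/Hg serves as the cathode.
E°cell = E°cat − E°an = +0.85 − (−0.34) = +1.19 V; n = 6.
For the overall reaction 3 Hg^2+(aq) + 2 In(s) → 3 Hg(l) + 2 In^3+(aq), Q = [In^3+(aq)]^2 / [Hg^2+(aq)]^3 = 0.127, giving log Q = −0.895.
E = E° − (0.0592/n)·log Q = +1.19 − (0.0592/6)(−0.895) = +1.20 V.

+1.20 V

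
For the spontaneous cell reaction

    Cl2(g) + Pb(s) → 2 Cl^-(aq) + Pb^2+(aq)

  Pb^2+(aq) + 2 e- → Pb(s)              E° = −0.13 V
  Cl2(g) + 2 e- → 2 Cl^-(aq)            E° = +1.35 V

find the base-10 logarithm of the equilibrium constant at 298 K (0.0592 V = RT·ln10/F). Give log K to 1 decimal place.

log K = 50.0

The Cl₂/Cl⁻ couple is reduced (cathode); E°cell = +1.35 − (−0.13) = +1.48 V with n = 2.
At equilibrium E = 0, so log K = nE°cell / 0.0592 = (2)(+1.48) / 0.0592 = 50.0.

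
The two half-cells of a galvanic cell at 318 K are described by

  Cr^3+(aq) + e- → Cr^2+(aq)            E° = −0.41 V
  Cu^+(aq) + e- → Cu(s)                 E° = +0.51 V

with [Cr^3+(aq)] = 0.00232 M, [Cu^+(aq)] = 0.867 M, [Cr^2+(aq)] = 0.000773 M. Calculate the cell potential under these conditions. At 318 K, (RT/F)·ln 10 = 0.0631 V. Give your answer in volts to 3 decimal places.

Cu⁺/Cu is reduced (cathode, E° = +0.51 V) and Cr³⁺/Cr²⁺ is oxidized (anode).
E°cell = +0.51 − (−0.41) = +0.92 V, with n = 1 electron transferred.
Balancing gives Cu^+(aq) + Cr^2+(aq) → Cu(s) + Cr^3+(aq); hence Q = [Cr^3+(aq)] / ([Cu^+(aq)]·[Cr^2+(aq)]) = 3.46 (log Q = 0.539).
E = E° − (0.0631/n)·log Q = +0.92 − (0.0631/1)(0.539) = +0.886 V.

+0.886 V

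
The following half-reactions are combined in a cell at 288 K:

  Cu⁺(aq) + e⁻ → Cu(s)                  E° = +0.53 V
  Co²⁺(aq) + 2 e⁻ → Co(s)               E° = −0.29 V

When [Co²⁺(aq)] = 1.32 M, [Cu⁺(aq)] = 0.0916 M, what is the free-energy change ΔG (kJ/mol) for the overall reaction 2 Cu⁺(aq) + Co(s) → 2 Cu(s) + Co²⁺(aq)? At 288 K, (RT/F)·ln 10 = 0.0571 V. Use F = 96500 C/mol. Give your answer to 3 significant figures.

The standard cell potential is +0.53 − (−0.29) = +0.82 V, with n = 2 electrons in the balanced equation.
Here Q = [Co²⁺(aq)] / [Cu⁺(aq)]^2 = 157 (log Q = 2.197), giving E = +0.82 − (0.0571/2)·(2.197) = +0.7573 V.
ΔG = −nFE = −(2)(96500)(+0.7573) J/mol = −146 kJ/mol.

−146 kJ/mol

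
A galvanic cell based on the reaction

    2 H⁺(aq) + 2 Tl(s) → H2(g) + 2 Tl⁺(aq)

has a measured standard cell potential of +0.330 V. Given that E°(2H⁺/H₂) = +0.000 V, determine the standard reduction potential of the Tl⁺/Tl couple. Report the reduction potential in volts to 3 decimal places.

In the reaction as written the 2H⁺/H₂ couple is reduced (cathode) and Tl⁺/Tl is oxidized (anode), so E°cell = E°(2H⁺/H₂) − E°(Tl⁺/Tl).
E°(Tl⁺/Tl) = E°(cathode) − E°cell = +0.000 − (+0.330) = −0.330 V.

−0.330 V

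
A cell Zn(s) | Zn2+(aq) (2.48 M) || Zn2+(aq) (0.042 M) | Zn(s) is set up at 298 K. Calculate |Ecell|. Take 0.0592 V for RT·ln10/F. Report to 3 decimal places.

0.052 V

For a concentration cell E°cell = 0, since both electrodes use the same couple.
The compartment with the higher Zn2+(aq) concentration (2.48 M) acts as the cathode; ions are reduced there and produced at the dilute (0.042 M) anode.
With n = 2, Ecell = −(0.0592/2)·log([dilute]/[conc]) = −(0.0592/2)·log(0.042/2.48) = +0.052 V.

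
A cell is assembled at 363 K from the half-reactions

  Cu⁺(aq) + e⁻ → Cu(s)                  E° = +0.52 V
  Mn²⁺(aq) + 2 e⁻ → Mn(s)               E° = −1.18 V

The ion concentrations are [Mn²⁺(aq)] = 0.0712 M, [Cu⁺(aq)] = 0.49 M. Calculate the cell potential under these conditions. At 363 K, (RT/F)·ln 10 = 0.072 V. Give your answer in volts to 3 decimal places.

Cu⁺/Cu is reduced (cathode, E° = +0.52 V) and Mn²⁺/Mn is oxidized (anode).
E°cell = +0.52 − (−1.18) = +1.70 V, with n = 2 electrons transferred.
For the overall reaction 2 Cu⁺(aq) + Mn(s) → 2 Cu(s) + Mn²⁺(aq), Q = [Mn²⁺(aq)] / [Cu⁺(aq)]^2 = 0.297, giving log Q = −0.528.
By the Nernst equation, E = +1.70 − (0.072/2)·(−0.528) = +1.719 V.

+1.719 V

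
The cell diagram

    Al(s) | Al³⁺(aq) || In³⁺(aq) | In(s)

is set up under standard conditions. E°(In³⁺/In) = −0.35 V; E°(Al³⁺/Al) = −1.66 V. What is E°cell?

+1.31 V

By convention the left-hand electrode in cell notation is the anode (oxidation) and the right-hand electrode is the cathode (reduction).
E°cell = E°(right) − E°(left) = −0.35 − (−1.66) = +1.31 V.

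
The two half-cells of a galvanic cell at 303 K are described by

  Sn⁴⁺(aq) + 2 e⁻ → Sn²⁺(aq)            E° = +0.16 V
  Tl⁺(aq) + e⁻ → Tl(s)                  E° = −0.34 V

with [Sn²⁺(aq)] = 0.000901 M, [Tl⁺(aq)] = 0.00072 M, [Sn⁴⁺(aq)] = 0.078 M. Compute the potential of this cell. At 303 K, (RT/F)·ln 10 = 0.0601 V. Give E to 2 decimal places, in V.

Sn⁴⁺/Sn²⁺ is reduced (cathode, E° = +0.16 V) and Tl⁺/Tl is oxidized (anode).
E°cell = +0.16 − (−0.34) = +0.50 V, with n = 2 electrons transferred.
Balancing gives Sn⁴⁺(aq) + 2 Tl(s) → Sn²⁺(aq) + 2 Tl⁺(aq); hence Q = ([Sn²⁺(aq)]·[Tl⁺(aq)]^2) / [Sn⁴⁺(aq)] = 5.99×10^−9 (log Q = −8.223).
E = E° − (0.0601/n)·log Q = +0.50 − (0.0601/2)(−8.223) = +0.75 V.

+0.75 V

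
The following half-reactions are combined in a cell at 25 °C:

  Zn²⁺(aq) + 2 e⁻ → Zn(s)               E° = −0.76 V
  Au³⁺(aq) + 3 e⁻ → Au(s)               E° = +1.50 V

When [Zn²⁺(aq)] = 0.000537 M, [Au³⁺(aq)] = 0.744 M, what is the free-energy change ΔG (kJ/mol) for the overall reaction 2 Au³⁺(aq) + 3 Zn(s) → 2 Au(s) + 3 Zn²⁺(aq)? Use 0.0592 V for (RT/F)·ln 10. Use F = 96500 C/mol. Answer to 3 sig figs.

−1360 kJ/mol

The standard cell potential is +1.50 − (−0.76) = +2.26 V, with n = 6 electrons in the balanced equation.
Here Q = [Zn²⁺(aq)]^3 / [Au³⁺(aq)]^2 = 2.8×10^−10 (log Q = −9.553), giving E = +2.26 − (0.0592/6)·(−9.553) = +2.3543 V.
ΔG = −nFE = −(6)(96500)(+2.3543) J/mol = −1360 kJ/mol.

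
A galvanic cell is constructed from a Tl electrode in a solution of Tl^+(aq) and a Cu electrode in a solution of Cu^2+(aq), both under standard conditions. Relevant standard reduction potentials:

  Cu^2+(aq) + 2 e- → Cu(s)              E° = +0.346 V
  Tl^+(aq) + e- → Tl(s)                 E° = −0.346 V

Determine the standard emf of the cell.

The Cu²⁺/Cu couple has the higher E°, so Cu ion is reduced (cathode) and Tl is oxidized (anode).
E°cell = E°(cathode) − E°(anode) = +0.346 − (−0.346) = +0.692 V.

+0.692 V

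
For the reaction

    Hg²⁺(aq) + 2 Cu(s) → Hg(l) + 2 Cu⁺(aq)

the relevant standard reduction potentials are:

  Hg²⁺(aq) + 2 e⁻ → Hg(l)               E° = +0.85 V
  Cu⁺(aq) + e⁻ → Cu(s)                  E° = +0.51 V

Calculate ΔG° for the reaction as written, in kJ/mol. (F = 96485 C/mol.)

−65.6 kJ/mol

In the reaction as written Hg²⁺(aq) is reduced, so the Hg²⁺/Hg couple is the cathode and Cu⁺/Cu is the anode.
E°cell = +0.85 − (+0.51) = +0.34 V; balancing electrons gives n = 2.
ΔG° = −nFE°cell = −(2)(96485)(+0.34) J/mol = −65.6 kJ/mol.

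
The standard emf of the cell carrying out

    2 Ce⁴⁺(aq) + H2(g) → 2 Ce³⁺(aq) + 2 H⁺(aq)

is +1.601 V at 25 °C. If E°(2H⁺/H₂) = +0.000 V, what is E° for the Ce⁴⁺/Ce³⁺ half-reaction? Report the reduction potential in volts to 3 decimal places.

+1.601 V

In the reaction as written the Ce⁴⁺/Ce³⁺ couple is reduced (cathode) and 2H⁺/H₂ is oxidized (anode), so E°cell = E°(Ce⁴⁺/Ce³⁺) − E°(2H⁺/H₂).
E°(Ce⁴⁺/Ce³⁺) = E°cell + E°(anode) = +1.601 + (+0.000) = +1.601 V.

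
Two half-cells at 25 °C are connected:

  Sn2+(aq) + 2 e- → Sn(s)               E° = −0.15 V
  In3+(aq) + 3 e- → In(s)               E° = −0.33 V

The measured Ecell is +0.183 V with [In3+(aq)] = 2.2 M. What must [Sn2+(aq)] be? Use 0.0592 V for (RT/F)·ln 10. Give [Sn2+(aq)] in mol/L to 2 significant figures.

2.1 M

With Sn²⁺/Sn at the cathode and In³⁺/In at the anode, E°cell = −0.15 − (−0.33) = +0.18 V (n = 6).
Rearranging E = E° − (0.0592/n)·log Q gives log Q = 6(+0.18 − (+0.183))/0.0592 = −0.304.
The balanced reaction is 3 Sn2+(aq) + 2 In(s) → 3 Sn(s) + 2 In3+(aq), so Q = [In3+(aq)]^2 / [Sn2+(aq)]^3.
Isolating [Sn2+(aq)] in Q = 10^{−0.304} yields log [Sn2+(aq)] = 0.330, i.e. 2.1 M.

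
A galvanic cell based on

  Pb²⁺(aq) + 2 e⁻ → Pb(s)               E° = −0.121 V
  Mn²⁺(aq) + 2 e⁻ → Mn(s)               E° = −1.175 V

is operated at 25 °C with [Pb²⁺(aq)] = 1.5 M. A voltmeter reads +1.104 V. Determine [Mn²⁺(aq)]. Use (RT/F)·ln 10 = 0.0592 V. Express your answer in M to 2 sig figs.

With Pb²⁺/Pb at the cathode and Mn²⁺/Mn at the anode, E°cell = −0.121 − (−1.175) = +1.054 V (n = 2).
Since E = E° − (0.0592/n)·log Q, log Q = n(E° − E)/0.0592 = −1.689.
Balancing electrons gives Pb²⁺(aq) + Mn(s) → Pb(s) + Mn²⁺(aq); thus Q = [Mn²⁺(aq)] / [Pb²⁺(aq)].
Isolating [Mn²⁺(aq)] in Q = 10^{−1.689} yields log [Mn²⁺(aq)] = −1.513, i.e. 0.031 M.

0.031 M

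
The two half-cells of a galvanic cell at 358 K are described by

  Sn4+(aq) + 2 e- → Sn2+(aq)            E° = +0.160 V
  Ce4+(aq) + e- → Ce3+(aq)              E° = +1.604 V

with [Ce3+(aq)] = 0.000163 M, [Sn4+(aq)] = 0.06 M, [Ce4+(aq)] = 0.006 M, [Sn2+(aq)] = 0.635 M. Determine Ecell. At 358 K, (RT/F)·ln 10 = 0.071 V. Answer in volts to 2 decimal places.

The Ce⁴⁺/Ce³⁺ couple has the more positive E°, so it is the cathode; Sn⁴⁺/Sn²⁺ is the anode.
The standard potential is +1.604 − (+0.160) = +1.444 V and the balanced reaction transfers n = 2 electrons.
For the overall reaction 2 Ce4+(aq) + Sn2+(aq) → 2 Ce3+(aq) + Sn4+(aq), Q = ([Ce3+(aq)]^2·[Sn4+(aq)]) / ([Ce4+(aq)]^2·[Sn2+(aq)]) = 6.97×10^−5, giving log Q = −4.157.
Applying E = E° − (RT ln10/nF)·log Q gives +1.444 − (0.071/2)(−4.157) = +1.59 V.

+1.59 V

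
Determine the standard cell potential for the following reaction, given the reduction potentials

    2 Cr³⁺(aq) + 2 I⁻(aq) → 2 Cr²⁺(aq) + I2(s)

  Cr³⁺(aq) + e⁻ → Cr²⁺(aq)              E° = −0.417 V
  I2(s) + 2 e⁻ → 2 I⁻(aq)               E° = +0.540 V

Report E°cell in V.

Cr³⁺(aq) gains electrons, so the Cr³⁺/Cr²⁺ couple is the cathode; the I₂/I⁻ couple is the anode.
E°cell = E°(cathode) − E°(anode) = −0.417 − (+0.540) = −0.957 V.
The negative E°cell means the reaction is non-spontaneous in the direction written.

−0.957 V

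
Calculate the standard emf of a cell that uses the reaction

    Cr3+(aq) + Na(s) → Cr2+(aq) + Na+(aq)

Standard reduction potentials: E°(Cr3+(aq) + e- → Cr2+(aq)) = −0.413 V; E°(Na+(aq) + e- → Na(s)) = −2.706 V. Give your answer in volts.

Cr3+(aq) gains electrons, so the Cr³⁺/Cr²⁺ couple is the cathode; the Na⁺/Na couple is the anode.
E°cell = E°(cathode) − E°(anode) = −0.413 − (−2.706) = +2.293 V.
The positive value indicates the reaction is spontaneous as written.

+2.293 V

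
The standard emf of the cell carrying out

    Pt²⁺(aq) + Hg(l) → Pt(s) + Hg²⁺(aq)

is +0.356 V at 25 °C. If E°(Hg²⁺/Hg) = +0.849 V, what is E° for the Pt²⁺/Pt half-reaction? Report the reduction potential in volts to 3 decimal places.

+1.205 V

In the reaction as written the Pt²⁺/Pt couple is reduced (cathode) and Hg²⁺/Hg is oxidized (anode), so E°cell = E°(Pt²⁺/Pt) − E°(Hg²⁺/Hg).
E°(Pt²⁺/Pt) = E°cell + E°(anode) = +0.356 + (+0.849) = +1.205 V.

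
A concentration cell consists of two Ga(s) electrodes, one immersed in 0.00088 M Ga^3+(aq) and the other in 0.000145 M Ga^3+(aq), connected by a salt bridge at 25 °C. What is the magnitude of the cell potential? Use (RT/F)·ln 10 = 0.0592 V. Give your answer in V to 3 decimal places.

For a concentration cell E°cell = 0, since both electrodes use the same couple.
The compartment with the higher Ga^3+(aq) concentration (0.00088 M) acts as the cathode; ions are reduced there and produced at the dilute (0.000145 M) anode.
With n = 3, Ecell = −(0.0592/3)·log([dilute]/[conc]) = −(0.0592/3)·log(0.000145/0.00088) = +0.015 V.

0.015 V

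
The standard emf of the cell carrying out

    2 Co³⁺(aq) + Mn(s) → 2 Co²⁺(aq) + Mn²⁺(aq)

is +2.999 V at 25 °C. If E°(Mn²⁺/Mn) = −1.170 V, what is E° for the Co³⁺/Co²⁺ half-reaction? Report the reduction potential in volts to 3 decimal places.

+1.829 V

In the reaction as written the Co³⁺/Co²⁺ couple is reduced (cathode) and Mn²⁺/Mn is oxidized (anode), so E°cell = E°(Co³⁺/Co²⁺) − E°(Mn²⁺/Mn).
E°(Co³⁺/Co²⁺) = E°cell + E°(anode) = +2.999 + (−1.170) = +1.829 V.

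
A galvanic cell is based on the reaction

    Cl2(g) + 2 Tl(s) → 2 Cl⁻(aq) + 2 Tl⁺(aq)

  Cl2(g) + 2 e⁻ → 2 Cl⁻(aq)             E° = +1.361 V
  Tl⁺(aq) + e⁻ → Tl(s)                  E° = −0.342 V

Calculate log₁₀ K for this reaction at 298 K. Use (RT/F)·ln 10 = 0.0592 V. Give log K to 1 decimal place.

The Cl₂/Cl⁻ couple is reduced (cathode); E°cell = +1.361 − (−0.342) = +1.703 V with n = 2.
At equilibrium E = 0, so log K = nE°cell / 0.0592 = (2)(+1.703) / 0.0592 = 57.5.

log K = 57.5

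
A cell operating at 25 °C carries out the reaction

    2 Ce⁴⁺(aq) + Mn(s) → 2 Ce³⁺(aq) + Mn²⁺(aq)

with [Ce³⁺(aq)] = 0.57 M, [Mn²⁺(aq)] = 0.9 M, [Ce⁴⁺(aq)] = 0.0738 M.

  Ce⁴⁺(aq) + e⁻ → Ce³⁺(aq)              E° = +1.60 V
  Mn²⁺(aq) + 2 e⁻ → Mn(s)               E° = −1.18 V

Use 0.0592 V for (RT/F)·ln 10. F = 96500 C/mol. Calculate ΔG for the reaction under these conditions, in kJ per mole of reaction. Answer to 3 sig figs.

−527 kJ/mol

E°cell = +1.60 − (−1.18) = +2.78 V; the balanced reaction transfers n = 2 electrons.
The reaction quotient is ([Ce³⁺(aq)]^2·[Mn²⁺(aq)]) / [Ce⁴⁺(aq)]^2 = 53.7; by Nernst, E = +2.78 − (0.0592/2)(1.730) = +2.7288 V.
Finally ΔG = −nFE = −(2)(96500 C/mol)(+2.7288 V) = −527 kJ/mol.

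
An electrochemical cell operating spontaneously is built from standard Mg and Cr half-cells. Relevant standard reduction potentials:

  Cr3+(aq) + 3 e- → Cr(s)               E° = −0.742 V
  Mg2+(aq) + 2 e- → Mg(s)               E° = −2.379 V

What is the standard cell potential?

+1.637 V

Of the two couples in this cell, the one with the more positive reduction potential is reduced at the cathode: here that is Cr³⁺/Cr (−0.742 V); Mg²⁺/Mg (−2.379 V) is the anode.
E°cell = E°(cathode) − E°(anode) = −0.742 − (−2.379) = +1.637 V.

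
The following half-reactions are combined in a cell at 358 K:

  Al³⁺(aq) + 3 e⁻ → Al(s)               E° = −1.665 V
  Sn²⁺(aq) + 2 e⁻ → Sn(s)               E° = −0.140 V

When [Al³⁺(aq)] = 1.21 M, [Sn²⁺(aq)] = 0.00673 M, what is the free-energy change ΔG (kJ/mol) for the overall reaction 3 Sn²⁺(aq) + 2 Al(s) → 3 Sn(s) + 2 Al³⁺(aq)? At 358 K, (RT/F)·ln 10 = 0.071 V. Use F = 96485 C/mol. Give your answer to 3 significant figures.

The standard cell potential is −0.140 − (−1.665) = +1.525 V, with n = 6 electrons in the balanced equation.
Here Q = [Al³⁺(aq)]^2 / [Sn²⁺(aq)]^3 = 4.8×10^6 (log Q = 6.682), giving E = +1.525 − (0.071/6)·(6.682) = +1.4459 V.
Then ΔG = −nFE = −6 × 96485 × +1.4459 J/mol = −837 kJ/mol.

−837 kJ/mol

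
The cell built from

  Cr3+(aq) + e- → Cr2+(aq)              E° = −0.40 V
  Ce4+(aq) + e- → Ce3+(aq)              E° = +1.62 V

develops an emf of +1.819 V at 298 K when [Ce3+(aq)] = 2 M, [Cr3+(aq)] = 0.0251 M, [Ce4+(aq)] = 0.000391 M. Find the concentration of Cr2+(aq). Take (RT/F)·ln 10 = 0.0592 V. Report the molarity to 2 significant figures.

0.052 M

The Ce⁴⁺/Ce³⁺ couple has the larger reduction potential, so it is the cathode: E°cell = +1.62 − (−0.40) = +2.02 V and n = 1.
Since E = E° − (0.0592/n)·log Q, log Q = n(E° − E)/0.0592 = 3.395.
Balancing electrons gives Ce4+(aq) + Cr2+(aq) → Ce3+(aq) + Cr3+(aq); thus Q = ([Ce3+(aq)]·[Cr3+(aq)]) / ([Ce4+(aq)]·[Cr2+(aq)]).
Substituting the known concentrations and solving, log [Cr2+(aq)] = −1.286 and [Cr2+(aq)] = 0.052 M.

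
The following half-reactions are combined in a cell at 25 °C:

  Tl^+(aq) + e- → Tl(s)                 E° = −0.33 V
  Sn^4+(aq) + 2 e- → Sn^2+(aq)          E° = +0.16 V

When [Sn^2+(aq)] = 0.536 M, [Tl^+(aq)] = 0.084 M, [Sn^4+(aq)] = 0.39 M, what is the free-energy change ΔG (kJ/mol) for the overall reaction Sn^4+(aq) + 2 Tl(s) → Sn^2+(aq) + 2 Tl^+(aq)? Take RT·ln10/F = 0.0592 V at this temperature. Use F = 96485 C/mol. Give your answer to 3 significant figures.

The standard cell potential is +0.16 − (−0.33) = +0.49 V, with n = 2 electrons in the balanced equation.
Q = ([Sn^2+(aq)]·[Tl^+(aq)]^2) / [Sn^4+(aq)] = 0.0097, so log Q = −2.013 and E = +0.49 − (0.0592/2)(−2.013) = +0.5496 V.
Then ΔG = −nFE = −2 × 96485 × +0.5496 J/mol = −106 kJ/mol.

−106 kJ/mol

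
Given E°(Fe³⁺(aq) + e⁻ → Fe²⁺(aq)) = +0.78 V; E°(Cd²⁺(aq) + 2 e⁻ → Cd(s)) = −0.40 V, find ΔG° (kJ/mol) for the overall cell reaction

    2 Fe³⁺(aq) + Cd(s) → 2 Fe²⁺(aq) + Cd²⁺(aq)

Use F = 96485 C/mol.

In the reaction as written Fe³⁺(aq) is reduced, so the Fe³⁺/Fe²⁺ couple is the cathode and Cd²⁺/Cd is the anode.
E°cell = +0.78 − (−0.40) = +1.18 V; balancing electrons gives n = 2.
ΔG° = −nFE°cell = −(2)(96485)(+1.18) J/mol = −228 kJ/mol.

−228 kJ/mol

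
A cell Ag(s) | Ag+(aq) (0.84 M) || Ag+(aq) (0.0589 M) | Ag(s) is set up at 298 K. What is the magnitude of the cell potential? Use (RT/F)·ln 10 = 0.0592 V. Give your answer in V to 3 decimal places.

0.068 V

For a concentration cell E°cell = 0, since both electrodes use the same couple.
The compartment with the higher Ag+(aq) concentration (0.84 M) acts as the cathode; ions are reduced there and produced at the dilute (0.0589 M) anode.
With n = 1, Ecell = −(0.0592/1)·log([dilute]/[conc]) = −(0.0592/1)·log(0.0589/0.84) = +0.068 V.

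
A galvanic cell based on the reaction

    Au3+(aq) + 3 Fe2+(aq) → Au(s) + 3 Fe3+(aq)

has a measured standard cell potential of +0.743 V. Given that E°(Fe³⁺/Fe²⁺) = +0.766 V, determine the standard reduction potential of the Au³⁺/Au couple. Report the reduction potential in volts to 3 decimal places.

+1.509 V

In the reaction as written the Au³⁺/Au couple is reduced (cathode) and Fe³⁺/Fe²⁺ is oxidized (anode), so E°cell = E°(Au³⁺/Au) − E°(Fe³⁺/Fe²⁺).
E°(Au³⁺/Au) = E°cell + E°(anode) = +0.743 + (+0.766) = +1.509 V.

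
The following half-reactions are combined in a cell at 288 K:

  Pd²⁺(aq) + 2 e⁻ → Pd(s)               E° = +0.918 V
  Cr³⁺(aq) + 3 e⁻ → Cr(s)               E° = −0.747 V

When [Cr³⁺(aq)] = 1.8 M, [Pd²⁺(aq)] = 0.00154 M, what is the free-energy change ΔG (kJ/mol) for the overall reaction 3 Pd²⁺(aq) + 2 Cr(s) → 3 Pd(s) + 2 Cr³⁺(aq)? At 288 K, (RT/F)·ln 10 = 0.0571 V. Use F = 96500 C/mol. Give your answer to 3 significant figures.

−915 kJ/mol

E°cell = +0.918 − (−0.747) = +1.665 V; the balanced reaction transfers n = 6 electrons.
Q = [Cr³⁺(aq)]^2 / [Pd²⁺(aq)]^3 = 8.87×10^8, so log Q = 8.948 and E = +1.665 − (0.0571/6)(8.948) = +1.5798 V.
Then ΔG = −nFE = −6 × 96500 × +1.5798 J/mol = −915 kJ/mol.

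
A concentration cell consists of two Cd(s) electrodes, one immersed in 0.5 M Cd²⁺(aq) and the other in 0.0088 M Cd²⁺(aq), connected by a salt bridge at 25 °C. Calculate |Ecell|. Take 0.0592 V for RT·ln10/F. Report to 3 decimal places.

For a concentration cell E°cell = 0, since both electrodes use the same couple.
The compartment with the higher Cd²⁺(aq) concentration (0.5 M) acts as the cathode; ions are reduced there and produced at the dilute (0.0088 M) anode.
With n = 2, Ecell = −(0.0592/2)·log([dilute]/[conc]) = −(0.0592/2)·log(0.0088/0.5) = +0.052 V.

0.052 V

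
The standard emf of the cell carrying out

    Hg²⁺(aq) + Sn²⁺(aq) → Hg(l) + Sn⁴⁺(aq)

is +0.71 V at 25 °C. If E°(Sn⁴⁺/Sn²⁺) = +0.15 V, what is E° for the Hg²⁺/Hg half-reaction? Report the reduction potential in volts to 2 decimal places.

+0.86 V

In the reaction as written the Hg²⁺/Hg couple is reduced (cathode) and Sn⁴⁺/Sn²⁺ is oxidized (anode), so E°cell = E°(Hg²⁺/Hg) − E°(Sn⁴⁺/Sn²⁺).
E°(Hg²⁺/Hg) = E°cell + E°(anode) = +0.71 + (+0.15) = +0.86 V.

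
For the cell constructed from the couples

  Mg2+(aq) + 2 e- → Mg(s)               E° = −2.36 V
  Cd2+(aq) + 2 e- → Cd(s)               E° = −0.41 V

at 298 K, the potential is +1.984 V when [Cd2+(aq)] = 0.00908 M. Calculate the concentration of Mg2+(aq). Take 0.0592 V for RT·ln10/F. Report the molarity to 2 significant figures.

With Cd²⁺/Cd at the cathode and Mg²⁺/Mg at the anode, E°cell = −0.41 − (−2.36) = +1.95 V (n = 2).
Rearranging E = E° − (0.0592/n)·log Q gives log Q = 2(+1.95 − (+1.984))/0.0592 = −1.149.
Balancing electrons gives Cd2+(aq) + Mg(s) → Cd(s) + Mg2+(aq); thus Q = [Mg2+(aq)] / [Cd2+(aq)].
Solving for the unknown gives log [Mg2+(aq)] = −3.191, so [Mg2+(aq)] ≈ 0.00064 M.

0.00064 M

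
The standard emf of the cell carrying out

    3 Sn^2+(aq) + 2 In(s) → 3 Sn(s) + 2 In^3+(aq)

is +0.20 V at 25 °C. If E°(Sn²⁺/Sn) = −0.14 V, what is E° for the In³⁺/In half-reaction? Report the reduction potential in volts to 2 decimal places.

−0.34 V

In the reaction as written the Sn²⁺/Sn couple is reduced (cathode) and In³⁺/In is oxidized (anode), so E°cell = E°(Sn²⁺/Sn) − E°(In³⁺/In).
E°(In³⁺/In) = E°(cathode) − E°cell = −0.14 − (+0.20) = −0.34 V.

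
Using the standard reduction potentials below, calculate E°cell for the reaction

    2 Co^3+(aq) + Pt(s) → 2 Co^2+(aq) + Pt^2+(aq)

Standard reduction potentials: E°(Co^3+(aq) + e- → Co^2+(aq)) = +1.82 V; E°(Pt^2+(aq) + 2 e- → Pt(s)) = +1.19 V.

In the reaction as written, Co^3+(aq) is reduced (cathode) and Pt^2+(aq) is produced by oxidation at the anode.
E°cell = E°(cathode) − E°(anode) = +1.82 − (+1.19) = +0.63 V.
The positive value indicates the reaction is spontaneous as written.

+0.63 V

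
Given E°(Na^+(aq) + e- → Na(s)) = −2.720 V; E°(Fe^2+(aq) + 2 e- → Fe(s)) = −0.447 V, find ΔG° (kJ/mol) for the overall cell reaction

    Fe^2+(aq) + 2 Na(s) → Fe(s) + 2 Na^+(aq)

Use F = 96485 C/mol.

In the reaction as written Fe^2+(aq) is reduced, so the Fe²⁺/Fe couple is the cathode and Na⁺/Na is the anode.
E°cell = −0.447 − (−2.720) = +2.273 V; balancing electrons gives n = 2.
ΔG° = −nFE°cell = −(2)(96485)(+2.273) J/mol = −439 kJ/mol.

−439 kJ/mol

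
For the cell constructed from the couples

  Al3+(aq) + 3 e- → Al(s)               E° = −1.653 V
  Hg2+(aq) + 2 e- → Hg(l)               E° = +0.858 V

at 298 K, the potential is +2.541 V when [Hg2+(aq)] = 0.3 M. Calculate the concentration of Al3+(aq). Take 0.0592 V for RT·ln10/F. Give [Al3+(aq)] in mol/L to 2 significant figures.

0.0050 M

The Hg²⁺/Hg couple has the larger reduction potential, so it is the cathode: E°cell = +0.858 − (−1.653) = +2.511 V and n = 6.
Since E = E° − (0.0592/n)·log Q, log Q = n(E° − E)/0.0592 = −3.041.
For 3 Hg2+(aq) + 2 Al(s) → 3 Hg(l) + 2 Al3+(aq), the reaction quotient is Q = [Al3+(aq)]^2 / [Hg2+(aq)]^3.
Substituting the known concentrations and solving, log [Al3+(aq)] = −2.305 and [Al3+(aq)] = 0.0050 M.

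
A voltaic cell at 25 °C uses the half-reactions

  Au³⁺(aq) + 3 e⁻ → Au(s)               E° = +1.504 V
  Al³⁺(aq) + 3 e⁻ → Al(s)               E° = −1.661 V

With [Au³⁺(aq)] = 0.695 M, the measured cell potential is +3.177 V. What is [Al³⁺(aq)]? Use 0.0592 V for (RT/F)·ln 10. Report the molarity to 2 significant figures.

The Au³⁺/Au couple has the larger reduction potential, so it is the cathode: E°cell = +1.504 − (−1.661) = +3.165 V and n = 3.
From the Nernst equation, log Q = n(E° − E)/0.0592 = 3·(+3.165 − (+3.177))/0.0592 = −0.608.
The balanced reaction is Au³⁺(aq) + Al(s) → Au(s) + Al³⁺(aq), so Q = [Al³⁺(aq)] / [Au³⁺(aq)].
Substituting the known concentrations and solving, log [Al³⁺(aq)] = −0.766 and [Al³⁺(aq)] = 0.17 M.

0.17 M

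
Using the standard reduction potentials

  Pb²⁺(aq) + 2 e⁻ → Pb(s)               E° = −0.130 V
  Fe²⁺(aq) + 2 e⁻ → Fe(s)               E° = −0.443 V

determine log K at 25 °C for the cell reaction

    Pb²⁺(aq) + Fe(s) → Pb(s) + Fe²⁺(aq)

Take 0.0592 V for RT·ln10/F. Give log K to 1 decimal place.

log K = 10.6

The Pb²⁺/Pb couple is reduced (cathode); E°cell = −0.130 − (−0.443) = +0.313 V with n = 2.
At equilibrium E = 0, so log K = nE°cell / 0.0592 = (2)(+0.313) / 0.0592 = 10.6.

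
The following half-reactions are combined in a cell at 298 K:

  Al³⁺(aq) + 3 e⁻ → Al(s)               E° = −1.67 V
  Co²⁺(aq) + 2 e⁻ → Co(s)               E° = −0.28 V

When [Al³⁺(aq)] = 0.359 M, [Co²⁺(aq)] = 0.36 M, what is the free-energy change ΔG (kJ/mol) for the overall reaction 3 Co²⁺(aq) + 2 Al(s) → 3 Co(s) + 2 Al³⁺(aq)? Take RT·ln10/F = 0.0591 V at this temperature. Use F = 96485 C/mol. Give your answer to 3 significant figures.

−802 kJ/mol

With Co²⁺/Co reduced at the cathode, E°cell = −0.28 − (−1.67) = +1.39 V and n = 6.
Here Q = [Al³⁺(aq)]^2 / [Co²⁺(aq)]^3 = 2.76 (log Q = 0.441), giving E = +1.39 − (0.0591/6)·(0.441) = +1.3857 V.
Finally ΔG = −nFE = −(6)(96485 C/mol)(+1.3857 V) = −802 kJ/mol.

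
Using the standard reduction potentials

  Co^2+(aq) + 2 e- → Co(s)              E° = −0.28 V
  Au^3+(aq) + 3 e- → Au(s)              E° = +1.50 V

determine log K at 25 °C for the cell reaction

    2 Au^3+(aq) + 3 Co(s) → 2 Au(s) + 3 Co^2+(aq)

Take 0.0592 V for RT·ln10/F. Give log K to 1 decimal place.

log K = 180.4

The Au³⁺/Au couple is reduced (cathode); E°cell = +1.50 − (−0.28) = +1.78 V with n = 6.
At equilibrium E = 0, so log K = nE°cell / 0.0592 = (6)(+1.78) / 0.0592 = 180.4.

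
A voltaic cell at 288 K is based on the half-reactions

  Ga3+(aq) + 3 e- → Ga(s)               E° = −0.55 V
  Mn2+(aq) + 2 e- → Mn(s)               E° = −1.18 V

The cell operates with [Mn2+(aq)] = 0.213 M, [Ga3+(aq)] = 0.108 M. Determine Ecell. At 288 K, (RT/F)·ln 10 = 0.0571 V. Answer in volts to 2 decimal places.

+0.63 V

The Ga³⁺/Ga couple has the more positive E°, so it is the cathode; Mn²⁺/Mn is the anode.
E°cell = −0.55 − (−1.18) = +0.63 V, with n = 6 electrons transferred.
For the overall reaction 2 Ga3+(aq) + 3 Mn(s) → 2 Ga(s) + 3 Mn2+(aq), Q = [Mn2+(aq)]^3 / [Ga3+(aq)]^2 = 0.828, giving log Q = −0.082.
Applying E = E° − (RT ln10/nF)·log Q gives +0.63 − (0.0571/6)(−0.082) = +0.63 V.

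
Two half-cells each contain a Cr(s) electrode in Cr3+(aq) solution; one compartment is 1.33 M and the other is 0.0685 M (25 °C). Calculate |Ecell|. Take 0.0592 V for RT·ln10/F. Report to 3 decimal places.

0.025 V

For a concentration cell E°cell = 0, since both electrodes use the same couple.
The compartment with the higher Cr3+(aq) concentration (1.33 M) acts as the cathode; ions are reduced there and produced at the dilute (0.0685 M) anode.
With n = 3, Ecell = −(0.0592/3)·log([dilute]/[conc]) = −(0.0592/3)·log(0.0685/1.33) = +0.025 V.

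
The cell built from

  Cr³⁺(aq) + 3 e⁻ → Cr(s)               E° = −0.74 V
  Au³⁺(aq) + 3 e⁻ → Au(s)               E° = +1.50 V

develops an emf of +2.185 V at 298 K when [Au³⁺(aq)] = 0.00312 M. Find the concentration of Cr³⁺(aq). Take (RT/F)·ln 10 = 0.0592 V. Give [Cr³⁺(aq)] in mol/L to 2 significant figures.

1.9 M

With Au³⁺/Au at the cathode and Cr³⁺/Cr at the anode, E°cell = +1.50 − (−0.74) = +2.24 V (n = 3).
Since E = E° − (0.0592/n)·log Q, log Q = n(E° − E)/0.0592 = 2.787.
Balancing electrons gives Au³⁺(aq) + Cr(s) → Au(s) + Cr³⁺(aq); thus Q = [Cr³⁺(aq)] / [Au³⁺(aq)].
Isolating [Cr³⁺(aq)] in Q = 10^{2.787} yields log [Cr³⁺(aq)] = 0.281, i.e. 1.9 M.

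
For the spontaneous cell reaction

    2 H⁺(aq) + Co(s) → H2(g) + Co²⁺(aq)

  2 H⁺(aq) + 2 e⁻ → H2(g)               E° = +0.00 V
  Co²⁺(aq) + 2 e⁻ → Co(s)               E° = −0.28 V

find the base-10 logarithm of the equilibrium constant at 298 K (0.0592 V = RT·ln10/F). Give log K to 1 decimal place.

log K = 9.5

The 2H⁺/H₂ couple is reduced (cathode); E°cell = +0.00 − (−0.28) = +0.28 V with n = 2.
At equilibrium E = 0, so log K = nE°cell / 0.0592 = (2)(+0.28) / 0.0592 = 9.5.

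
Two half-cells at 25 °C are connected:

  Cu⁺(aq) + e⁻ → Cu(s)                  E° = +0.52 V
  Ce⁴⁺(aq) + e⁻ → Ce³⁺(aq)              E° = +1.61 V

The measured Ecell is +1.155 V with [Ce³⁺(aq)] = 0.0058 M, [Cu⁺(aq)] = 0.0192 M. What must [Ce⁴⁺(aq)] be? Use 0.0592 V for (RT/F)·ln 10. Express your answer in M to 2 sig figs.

0.0014 M

The Ce⁴⁺/Ce³⁺ couple has the larger reduction potential, so it is the cathode: E°cell = +1.61 − (+0.52) = +1.09 V and n = 1.
Since E = E° − (0.0592/n)·log Q, log Q = n(E° − E)/0.0592 = −1.098.
For Ce⁴⁺(aq) + Cu(s) → Ce³⁺(aq) + Cu⁺(aq), the reaction quotient is Q = ([Ce³⁺(aq)]·[Cu⁺(aq)]) / [Ce⁴⁺(aq)].
Solving for the unknown gives log [Ce⁴⁺(aq)] = −2.855, so [Ce⁴⁺(aq)] ≈ 0.0014 M.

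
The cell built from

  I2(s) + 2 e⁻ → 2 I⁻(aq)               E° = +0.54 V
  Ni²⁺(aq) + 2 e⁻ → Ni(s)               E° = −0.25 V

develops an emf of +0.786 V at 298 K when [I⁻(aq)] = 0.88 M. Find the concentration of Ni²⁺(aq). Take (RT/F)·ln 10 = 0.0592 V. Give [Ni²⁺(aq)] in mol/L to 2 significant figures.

The I₂/I⁻ couple has the larger reduction potential, so it is the cathode: E°cell = +0.54 − (−0.25) = +0.79 V and n = 2.
Rearranging E = E° − (0.0592/n)·log Q gives log Q = 2(+0.79 − (+0.786))/0.0592 = 0.135.
The balanced reaction is I2(s) + Ni(s) → 2 I⁻(aq) + Ni²⁺(aq), so Q = [I⁻(aq)]^2·[Ni²⁺(aq)].
Isolating [Ni²⁺(aq)] in Q = 10^{0.135} yields log [Ni²⁺(aq)] = 0.246, i.e. 1.8 M.

1.8 M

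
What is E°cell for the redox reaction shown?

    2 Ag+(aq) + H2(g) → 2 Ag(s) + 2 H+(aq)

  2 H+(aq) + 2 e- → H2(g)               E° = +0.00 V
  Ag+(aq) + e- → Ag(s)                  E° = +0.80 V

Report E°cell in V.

+0.80 V

Ag+(aq) gains electrons, so the Ag⁺/Ag couple is the cathode; the 2H⁺/H₂ couple is the anode.
E°cell = E°(cathode) − E°(anode) = +0.80 − (+0.00) = +0.80 V.
The positive value indicates the reaction is spontaneous as written.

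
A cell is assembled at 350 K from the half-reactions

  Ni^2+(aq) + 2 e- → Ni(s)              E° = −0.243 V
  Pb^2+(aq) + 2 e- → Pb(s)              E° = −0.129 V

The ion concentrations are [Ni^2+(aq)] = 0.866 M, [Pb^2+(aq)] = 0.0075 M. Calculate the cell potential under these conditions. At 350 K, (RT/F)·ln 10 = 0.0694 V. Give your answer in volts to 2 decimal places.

+0.04 V

Pb²⁺/Pb is reduced (cathode, E° = −0.129 V) and Ni²⁺/Ni is oxidized (anode).
The standard potential is −0.129 − (−0.243) = +0.114 V and the balanced reaction transfers n = 2 electrons.
The balanced reaction is Pb^2+(aq) + Ni(s) → Pb(s) + Ni^2+(aq), so Q = [Ni^2+(aq)] / [Pb^2+(aq)] = 115 and log Q = 2.062.
By the Nernst equation, E = +0.114 − (0.0694/2)·(2.062) = +0.04 V.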